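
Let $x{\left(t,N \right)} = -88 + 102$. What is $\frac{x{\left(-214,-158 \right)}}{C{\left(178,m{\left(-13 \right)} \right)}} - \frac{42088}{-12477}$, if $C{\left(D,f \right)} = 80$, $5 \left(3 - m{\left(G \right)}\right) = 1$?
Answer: $\frac{1770859}{499080} \approx 3.5482$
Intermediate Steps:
$m{\left(G \right)} = \frac{14}{5}$ ($m{\left(G \right)} = 3 - \frac{1}{5} = \frac{14}{5}$)
$x{\left(t,N \right)} = 14$
$\frac{x{\left(-214,-158 \right)}}{C{\left(178,m{\left(-13 \right)} \right)}} - \frac{42088}{-12477} = \frac{14}{80} - \frac{42088}{-12477} = 14 \cdot \frac{1}{80} - - \frac{42088}{12477} = \frac{7}{40} + \frac{42088}{12477} = \frac{1770859}{499080}$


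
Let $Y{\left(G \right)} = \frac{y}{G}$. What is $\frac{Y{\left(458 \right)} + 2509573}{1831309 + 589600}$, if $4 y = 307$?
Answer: $\frac{4597538043}{4435105288} \approx 1.0366$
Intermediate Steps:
$y = \frac{307}{4}$ ($y = \frac{1}{4} \cdot 307 = \frac{307}{4} \approx 76.75$)
$Y{\left(G \right)} = \frac{307}{4 G}$
$\frac{Y{\left(458 \right)} + 2509573}{1831309 + 589600} = \frac{\frac{307}{4 \cdot 458} + 2509573}{1831309 + 589600} = \frac{\frac{307}{4} \cdot \frac{1}{458} + 2509573}{2420909} = \left(\frac{307}{1832} + 2509573\right) \frac{1}{2420909} = \frac{4597538043}{1832} \cdot \frac{1}{2420909} = \frac{4597538043}{4435105288}$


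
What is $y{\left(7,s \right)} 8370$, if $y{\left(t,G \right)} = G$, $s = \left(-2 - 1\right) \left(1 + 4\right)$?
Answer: $-125550$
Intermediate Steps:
$s = -15$ ($s = \left(-3\right) 5 = -15$)
$y{\left(7,s \right)} 8370 = \left(-15\right) 8370 = -125550$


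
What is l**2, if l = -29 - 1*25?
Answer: 2916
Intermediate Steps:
l = -54 (l = -29 - 25 = -54)
l**2 = (-54)**2 = 2916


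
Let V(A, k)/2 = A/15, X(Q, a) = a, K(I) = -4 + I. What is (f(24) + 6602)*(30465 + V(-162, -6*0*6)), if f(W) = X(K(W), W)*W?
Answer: 1092613626/5 ≈ 2.1852e+8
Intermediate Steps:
f(W) = W² (f(W) = W*W = W²)
V(A, k) = 2*A/15 (V(A, k) = 2*(A/15) = 2*A/15)
(f(24) + 6602)*(30465 + V(-162, -6*0*6)) = (24² + 6602)*(30465 + (2/15)*(-162)) = (576 + 6602)*(30465 - 108/5) = 7178*(152217/5) = 1092613626/5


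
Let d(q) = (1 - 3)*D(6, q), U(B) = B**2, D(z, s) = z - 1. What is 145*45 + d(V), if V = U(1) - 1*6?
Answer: 6515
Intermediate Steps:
D(z, s) = -1 + z
V = -5 (V = 1**2 - 1*6 = 1 - 6 = -5)
d(q) = -10 (d(q) = (1 - 3)*(-1 + 6) = -2*5 = -10)
145*45 + d(V) = 145*45 - 10 = 6525 - 10 = 6515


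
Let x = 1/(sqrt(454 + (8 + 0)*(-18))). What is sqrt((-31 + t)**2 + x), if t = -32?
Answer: sqrt(381420900 + 310*sqrt(310))/310 ≈ 63.000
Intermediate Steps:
x = sqrt(310)/310 (x = 1/(sqrt(454 + 8*(-18))) = 1/(sqrt(454 - 144)) = 1/(sqrt(310)) = sqrt(310)/310 ≈ 0.056796)
sqrt((-31 + t)**2 + x) = sqrt((-31 - 32)**2 + sqrt(310)/310) = sqrt((-63)**2 + sqrt(310)/310) = sqrt(3969 + sqrt(310)/310)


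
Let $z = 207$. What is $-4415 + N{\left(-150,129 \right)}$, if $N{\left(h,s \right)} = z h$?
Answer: $-35465$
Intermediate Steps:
$N{\left(h,s \right)} = 207 h$
$-4415 + N{\left(-150,129 \right)} = -4415 + 207 \left(-150\right) = -4415 - 31050 = -35465$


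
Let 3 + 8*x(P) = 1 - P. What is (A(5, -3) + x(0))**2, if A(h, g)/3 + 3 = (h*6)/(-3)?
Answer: 24649/16 ≈ 1540.6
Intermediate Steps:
A(h, g) = -9 - 6*h (A(h, g) = -9 + 3*((h*6)/(-3)) = -9 + 3*((6*h)*(-1/3)) = -9 + 3*(-2*h) = -9 - 6*h)
x(P) = -1/4 - P/8 (x(P) = -3/8 + (1 - P)/8 = -3/8 + (1/8 - P/8) = -1/4 - P/8)
(A(5, -3) + x(0))**2 = ((-9 - 6*5) + (-1/4 - 1/8*0))**2 = ((-9 - 30) + (-1/4 + 0))**2 = (-39 - 1/4)**2 = (-157/4)**2 = 24649/16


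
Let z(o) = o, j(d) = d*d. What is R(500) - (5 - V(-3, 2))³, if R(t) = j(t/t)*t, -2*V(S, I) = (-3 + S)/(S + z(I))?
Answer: -12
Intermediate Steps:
j(d) = d²
V(S, I) = -(-3 + S)/(2*(I + S)) (V(S, I) = -(-3 + S)/(2*(S + I)) = -(-3 + S)/(2*(I + S)))
R(t) = t (R(t) = (t/t)²*t = 1²*t = 1*t = t)
R(500) - (5 - V(-3, 2))³ = 500 - (5 - (3 - 1*(-3))/(2*(2 - 3)))³ = 500 - (5 - (3 + 3)/(2*(-1)))³ = 500 - (5 - (-1)*6/2)³ = 500 - (5 - 1*(-3))³ = 500 - (5 + 3)³ = 500 - 1*8³ = 500 - 1*512 = 500 - 512 = -12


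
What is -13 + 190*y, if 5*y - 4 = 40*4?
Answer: 6219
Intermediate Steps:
y = 164/5 (y = ⅘ + (40*4)/5 = ⅘ + (⅕)*160 = ⅘ + 32 = 164/5 ≈ 32.800)
-13 + 190*y = -13 + 190*(164/5) = -13 + 6232 = 6219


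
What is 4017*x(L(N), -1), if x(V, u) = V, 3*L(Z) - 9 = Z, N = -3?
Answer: 8034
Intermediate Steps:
L(Z) = 3 + Z/3
4017*x(L(N), -1) = 4017*(3 + (⅓)*(-3)) = 4017*(3 - 1) = 4017*2 = 8034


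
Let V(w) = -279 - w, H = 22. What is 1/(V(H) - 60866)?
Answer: -1/61167 ≈ -1.6349e-5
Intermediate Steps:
1/(V(H) - 60866) = 1/((-279 - 1*22) - 60866) = 1/((-279 - 22) - 60866) = 1/(-301 - 60866) = 1/(-61167) = -1/61167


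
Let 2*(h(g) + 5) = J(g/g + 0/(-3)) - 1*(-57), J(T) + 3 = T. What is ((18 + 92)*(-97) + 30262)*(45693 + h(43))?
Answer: 895658076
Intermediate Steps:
J(T) = -3 + T
h(g) = 45/2 (h(g) = -5 + ((-3 + (g/g + 0/(-3))) - 1*(-57))/2 = -5 + ((-3 + (1 + 0*(-1/3))) + 57)/2 = -5 + ((-3 + (1 + 0)) + 57)/2 = -5 + ((-3 + 1) + 57)/2 = -5 + (-2 + 57)/2 = -5 + (1/2)*55 = -5 + 55/2 = 45/2)
((18 + 92)*(-97) + 30262)*(45693 + h(43)) = ((18 + 92)*(-97) + 30262)*(45693 + 45/2) = (110*(-97) + 30262)*(91431/2) = (-10670 + 30262)*(91431/2) = 19592*(91431/2) = 895658076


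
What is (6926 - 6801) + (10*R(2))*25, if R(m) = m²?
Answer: 1125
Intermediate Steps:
(6926 - 6801) + (10*R(2))*25 = (6926 - 6801) + (10*2²)*25 = 125 + (10*4)*25 = 125 + 40*25 = 125 + 1000 = 1125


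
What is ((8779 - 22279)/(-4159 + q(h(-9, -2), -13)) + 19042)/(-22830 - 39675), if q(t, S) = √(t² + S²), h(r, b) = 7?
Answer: -329426820146/1081152922815 - 100*√218/8008540169 ≈ -0.30470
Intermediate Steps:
q(t, S) = √(S² + t²)
((8779 - 22279)/(-4159 + q(h(-9, -2), -13)) + 19042)/(-22830 - 39675) = ((8779 - 22279)/(-4159 + √((-13)² + 7²)) + 19042)/(-22830 - 39675) = (-13500/(-4159 + √(169 + 49)) + 19042)/(-62505) = (-13500/(-4159 + √218) + 19042)*(-1/62505) = (19042 - 13500/(-4159 + √218))*(-1/62505) = -19042/62505 + 100/(463*(-4159 + √218))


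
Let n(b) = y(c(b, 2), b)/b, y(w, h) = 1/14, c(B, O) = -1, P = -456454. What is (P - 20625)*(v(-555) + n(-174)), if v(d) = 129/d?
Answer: 1726252783/15540 ≈ 1.1108e+5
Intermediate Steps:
y(w, h) = 1/14
n(b) = 1/(14*b)
(P - 20625)*(v(-555) + n(-174)) = (-456454 - 20625)*(129/(-555) + (1/14)/(-174)) = -477079*(129*(-1/555) + (1/14)*(-1/174)) = -477079*(-43/185 - 1/2436) = -477079*(-104933/450660) = 1726252783/15540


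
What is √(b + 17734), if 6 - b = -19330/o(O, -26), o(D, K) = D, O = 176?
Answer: √34557270/44 ≈ 133.60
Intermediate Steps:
b = 10193/88 (b = 6 - (-19330)/176 = 6 - 1*(-9665/88) = 6 + 9665/88 = 10193/88 ≈ 115.83)
√(b + 17734) = √(10193/88 + 17734) = √(1570785/88) = √34557270/44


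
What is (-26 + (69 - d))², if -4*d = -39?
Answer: 17689/16 ≈ 1105.6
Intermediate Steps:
d = 39/4 (d = -¼*(-39) = 39/4 ≈ 9.7500)
(-26 + (69 - d))² = (-26 + (69 - 1*39/4))² = (-26 + (69 - 39/4))² = (-26 + 237/4)² = (133/4)² = 17689/16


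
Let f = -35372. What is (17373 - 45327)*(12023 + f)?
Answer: 652697946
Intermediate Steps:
(17373 - 45327)*(12023 + f) = (17373 - 45327)*(12023 - 35372) = -27954*(-23349) = 652697946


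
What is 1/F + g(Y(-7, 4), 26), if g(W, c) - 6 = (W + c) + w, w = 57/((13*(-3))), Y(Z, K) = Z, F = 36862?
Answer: 11279785/479206 ≈ 23.538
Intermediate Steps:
w = -19/13 (w = 57/(-39) = 57*(-1/39) = -19/13 ≈ -1.4615)
g(W, c) = 59/13 + W + c (g(W, c) = 6 + ((W + c) - 19/13) = 6 + (-19/13 + W + c) = 59/13 + W + c)
1/F + g(Y(-7, 4), 26) = 1/36862 + (59/13 - 7 + 26) = 1/36862 + 306/13 = 11279785/479206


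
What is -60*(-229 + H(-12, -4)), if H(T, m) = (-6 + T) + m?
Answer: 15060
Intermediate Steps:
H(T, m) = -6 + T + m
-60*(-229 + H(-12, -4)) = -60*(-229 + (-6 - 12 - 4)) = -60*(-229 - 22) = -60*(-251) = 15060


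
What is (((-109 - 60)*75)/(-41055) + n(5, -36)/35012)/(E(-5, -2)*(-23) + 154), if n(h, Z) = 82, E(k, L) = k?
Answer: 14904787/12888845018 ≈ 0.0011564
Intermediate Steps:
(((-109 - 60)*75)/(-41055) + n(5, -36)/35012)/(E(-5, -2)*(-23) + 154) = (((-109 - 60)*75)/(-41055) + 82/35012)/(-5*(-23) + 154) = (-169*75*(-1/41055) + 82*(1/35012))/(115 + 154) = (-12675*(-1/41055) + 41/17506)/269 = (845/2737 + 41/17506)*(1/269) = (14904787/47913922)*(1/269) = 14904787/12888845018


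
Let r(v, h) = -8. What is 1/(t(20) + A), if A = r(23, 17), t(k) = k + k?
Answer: 1/32 ≈ 0.031250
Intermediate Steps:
t(k) = 2*k
A = -8
1/(t(20) + A) = 1/(2*20 - 8) = 1/(40 - 8) = 1/32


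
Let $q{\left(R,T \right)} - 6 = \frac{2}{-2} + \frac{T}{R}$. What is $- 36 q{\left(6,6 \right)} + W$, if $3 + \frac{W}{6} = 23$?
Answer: $-96$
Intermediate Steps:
$W = 120$ ($W = -18 + 6 \cdot 23 = -18 + 138 = 120$)
$q{\left(R,T \right)} = 5 + \frac{T}{R}$ ($q{\left(R,T \right)} = 6 + \left(\frac{2}{-2} + \frac{T}{R}\right) = 6 + \left(2 \left(- \frac{1}{2}\right) + \frac{T}{R}\right) = 6 - \left(1 - \frac{T}{R}\right) = 5 + \frac{T}{R}$)
$- 36 q{\left(6,6 \right)} + W = - 36 \left(5 + \frac{6}{6}\right) + 120 = - 36 \left(5 + 6 \cdot \frac{1}{6}\right) + 120 = - 36 \left(5 + 1\right) + 120 = \left(-36\right) 6 + 120 = -216 + 120 = -96$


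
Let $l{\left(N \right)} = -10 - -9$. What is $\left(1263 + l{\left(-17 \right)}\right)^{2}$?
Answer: $1592644$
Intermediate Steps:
$l{\left(N \right)} = -1$ ($l{\left(N \right)} = -10 + 9 = -1$)
$\left(1263 + l{\left(-17 \right)}\right)^{2} = \left(1263 - 1\right)^{2} = 1262^{2} = 1592644$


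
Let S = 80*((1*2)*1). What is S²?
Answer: 25600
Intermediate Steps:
S = 160 (S = 80*(2*1) = 80*2 = 160)
S² = 160² = 25600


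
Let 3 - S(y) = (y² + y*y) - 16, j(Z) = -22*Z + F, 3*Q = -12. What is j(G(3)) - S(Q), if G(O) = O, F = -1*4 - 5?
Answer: -62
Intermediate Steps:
Q = -4 (Q = (⅓)*(-12) = -4)
F = -9 (F = -4 - 5 = -9)
j(Z) = -9 - 22*Z (j(Z) = -22*Z - 9 = -9 - 22*Z)
S(y) = 19 - 2*y² (S(y) = 3 - ((y² + y*y) - 16) = 3 - ((y² + y²) - 16) = 3 - (2*y² - 16) = 3 - (-16 + 2*y²) = 3 + (16 - 2*y²) = 19 - 2*y²)
j(G(3)) - S(Q) = (-9 - 22*3) - (19 - 2*(-4)²) = (-9 - 66) - (19 - 2*16) = -75 - (19 - 32) = -75 - 1*(-13) = -75 + 13 = -62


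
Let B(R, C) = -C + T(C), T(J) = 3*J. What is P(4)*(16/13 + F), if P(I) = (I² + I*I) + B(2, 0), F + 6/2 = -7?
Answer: -3648/13 ≈ -280.62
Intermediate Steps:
F = -10 (F = -3 - 7 = -10)
B(R, C) = 2*C (B(R, C) = -C + 3*C = 2*C)
P(I) = 2*I² (P(I) = (I² + I*I) + 2*0 = (I² + I²) + 0 = 2*I² + 0 = 2*I²)
P(4)*(16/13 + F) = (2*4²)*(16/13 - 10) = (2*16)*(16*(1/13) - 10) = 32*(16/13 - 10) = 32*(-114/13) = -3648/13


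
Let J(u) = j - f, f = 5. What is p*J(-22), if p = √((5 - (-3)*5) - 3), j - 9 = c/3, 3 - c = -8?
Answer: 23*√17/3 ≈ 31.610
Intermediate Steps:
c = 11 (c = 3 - 1*(-8) = 3 + 8 = 11)
j = 38/3 (j = 9 + 11/3 = 38/3 ≈ 12.667)
J(u) = 23/3 (J(u) = 38/3 - 1*5 = 38/3 - 5 = 23/3)
p = √17 (p = √((5 - 1*(-15)) - 3) = √((5 + 15) - 3) = √(20 - 3) = √17 ≈ 4.1231)
p*J(-22) = √17*(23/3) = 23*√17/3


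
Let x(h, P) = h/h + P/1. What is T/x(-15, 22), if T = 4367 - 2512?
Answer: 1855/23 ≈ 80.652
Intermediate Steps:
x(h, P) = 1 + P (x(h, P) = 1 + P*1 = 1 + P)
T = 1855
T/x(-15, 22) = 1855/(1 + 22) = 1855/23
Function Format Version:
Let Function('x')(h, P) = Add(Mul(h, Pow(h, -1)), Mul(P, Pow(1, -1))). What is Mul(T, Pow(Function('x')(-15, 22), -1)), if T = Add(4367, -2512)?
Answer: Rational(1855, 23) ≈ 80.652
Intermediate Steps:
Function('x')(h, P) = Add(1, P) (Function('x')(h, P) = Add(1, Mul(P, 1)) = Add(1, P))
T = 1855
Mul(T, Pow(Function('x')(-15, 22), -1)) = Mul(1855, Pow(Add(1, 22), -1)) = Mul(1855, Pow(23, -1)) = Mul(1855, Rational(1, 23)) = Rational(1855, 23)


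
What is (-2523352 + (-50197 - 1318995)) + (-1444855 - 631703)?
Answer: -5969102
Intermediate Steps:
(-2523352 + (-50197 - 1318995)) + (-1444855 - 631703) = (-2523352 - 1369192) - 2076558 = -3892544 - 2076558 = -5969102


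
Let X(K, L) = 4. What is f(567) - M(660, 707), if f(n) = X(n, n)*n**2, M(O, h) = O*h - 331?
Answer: 819667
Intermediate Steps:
M(O, h) = -331 + O*h
f(n) = 4*n**2
f(567) - M(660, 707) = 4*567**2 - (-331 + 660*707) = 4*321489 - (-331 + 466620) = 1285956 - 1*466289 = 1285956 - 466289 = 819667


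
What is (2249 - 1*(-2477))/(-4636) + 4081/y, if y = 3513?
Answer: 1158539/8143134 ≈ 0.14227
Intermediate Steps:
(2249 - 1*(-2477))/(-4636) + 4081/y = (2249 - 1*(-2477))/(-4636) + 4081/3513 = (2249 + 2477)*(-1/4636) + 4081*(1/3513) = 4726*(-1/4636) + 4081/3513 = -2363/2318 + 4081/3513 = 1158539/8143134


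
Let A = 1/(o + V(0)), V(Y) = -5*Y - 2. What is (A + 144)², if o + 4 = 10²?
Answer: 183250369/8836 ≈ 20739.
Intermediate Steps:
V(Y) = -2 - 5*Y
o = 96 (o = -4 + 10² = -4 + 100 = 96)
A = 1/94 (A = 1/(96 + (-2 - 5*0)) = 1/(96 + (-2 + 0)) = 1/(96 - 2) = 1/94 ≈ 0.010638)
(A + 144)² = (1/94 + 144)² = (13537/94)² = 183250369/8836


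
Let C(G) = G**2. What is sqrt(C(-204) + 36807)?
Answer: sqrt(78423) ≈ 280.04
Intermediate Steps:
sqrt(C(-204) + 36807) = sqrt((-204)**2 + 36807) = sqrt(41616 + 36807) = sqrt(78423)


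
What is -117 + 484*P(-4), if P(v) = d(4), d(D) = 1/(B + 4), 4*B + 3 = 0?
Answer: 415/13 ≈ 31.923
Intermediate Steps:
B = -¾ (B = -¾ + (¼)*0 = -¾ + 0 = -¾ ≈ -0.75000)
d(D) = 4/13 (d(D) = 1/(-¾ + 4) = 1/(13/4) = 4/13)
P(v) = 4/13
-117 + 484*P(-4) = -117 + 484*(4/13) = -117 + 1936/13 = 415/13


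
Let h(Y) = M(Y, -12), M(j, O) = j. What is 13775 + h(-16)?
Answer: 13759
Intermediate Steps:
h(Y) = Y
13775 + h(-16) = 13775 - 16 = 13759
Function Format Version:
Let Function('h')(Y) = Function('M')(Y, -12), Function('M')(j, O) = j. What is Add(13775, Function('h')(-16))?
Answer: 13759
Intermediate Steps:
Function('h')(Y) = Y
Add(13775, Function('h')(-16)) = Add(13775, -16) = 13759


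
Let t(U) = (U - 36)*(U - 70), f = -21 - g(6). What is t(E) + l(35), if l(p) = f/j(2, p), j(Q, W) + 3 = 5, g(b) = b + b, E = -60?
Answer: 24927/2 ≈ 12464.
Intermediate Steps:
g(b) = 2*b
j(Q, W) = 2 (j(Q, W) = -3 + 5 = 2)
f = -33 (f = -21 - 2*6 = -21 - 1*12 = -21 - 12 = -33)
t(U) = (-70 + U)*(-36 + U) (t(U) = (-36 + U)*(-70 + U) = (-70 + U)*(-36 + U))
l(p) = -33/2
t(E) + l(35) = (2520 + (-60)² - 106*(-60)) - 33/2 = (2520 + 3600 + 6360) - 33/2 = 12480 - 33/2 = 24927/2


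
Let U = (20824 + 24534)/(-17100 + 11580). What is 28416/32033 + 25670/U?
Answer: -2268867977136/726476407 ≈ -3123.1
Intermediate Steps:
U = -22679/2760 (U = 45358/(-5520) = 45358*(-1/5520) = -22679/2760 ≈ -8.2170)
28416/32033 + 25670/U = 28416/32033 + 25670/(-22679/2760) = 28416*(1/32033) + 25670*(-2760/22679) = 28416/32033 - 70849200/22679 = -2268867977136/726476407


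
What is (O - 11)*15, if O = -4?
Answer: -225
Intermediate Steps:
(O - 11)*15 = (-4 - 11)*15 = -15*15 = -225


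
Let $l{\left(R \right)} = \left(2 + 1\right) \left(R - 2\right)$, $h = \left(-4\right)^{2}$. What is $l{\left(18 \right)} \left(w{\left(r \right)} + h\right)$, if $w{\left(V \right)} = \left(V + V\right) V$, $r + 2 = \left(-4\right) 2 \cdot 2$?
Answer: $31872$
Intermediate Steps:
$r = -18$ ($r = -2 + \left(-4\right) 2 \cdot 2 = -2 - 16 = -18$)
$w{\left(V \right)} = 2 V^{2}$ ($w{\left(V \right)} = 2 V V = 2 V^{2}$)
$h = 16$
$l{\left(R \right)} = -6 + 3 R$ ($l{\left(R \right)} = 3 \left(-2 + R\right) = -6 + 3 R$)
$l{\left(18 \right)} \left(w{\left(r \right)} + h\right) = \left(-6 + 3 \cdot 18\right) \left(2 \left(-18\right)^{2} + 16\right) = \left(-6 + 54\right) \left(2 \cdot 324 + 16\right) = 48 \left(648 + 16\right) = 48 \cdot 664 = 31872$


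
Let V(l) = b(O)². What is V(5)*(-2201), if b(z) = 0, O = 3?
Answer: 0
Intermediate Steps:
V(l) = 0 (V(l) = 0² = 0)
V(5)*(-2201) = 0*(-2201) = 0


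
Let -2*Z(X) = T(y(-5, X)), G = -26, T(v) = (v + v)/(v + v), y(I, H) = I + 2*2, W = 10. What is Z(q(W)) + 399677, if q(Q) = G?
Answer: 799353/2 ≈ 3.9968e+5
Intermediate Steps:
y(I, H) = 4 + I (y(I, H) = I + 4 = 4 + I)
T(v) = 1 (T(v) = (2*v)/((2*v)) = (2*v)*(1/(2*v)) = 1)
q(Q) = -26
Z(X) = -½ (Z(X) = -½*1 = -½)
Z(q(W)) + 399677 = -½ + 399677 = 799353/2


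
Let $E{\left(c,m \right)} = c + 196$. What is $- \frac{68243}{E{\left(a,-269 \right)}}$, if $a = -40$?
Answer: $- \frac{68243}{156} \approx -437.46$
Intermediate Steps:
$E{\left(c,m \right)} = 196 + c$
$- \frac{68243}{E{\left(a,-269 \right)}} = - \frac{68243}{196 - 40} = - \frac{68243}{156}$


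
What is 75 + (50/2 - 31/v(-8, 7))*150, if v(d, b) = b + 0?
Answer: 22125/7 ≈ 3160.7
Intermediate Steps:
v(d, b) = b
75 + (50/2 - 31/v(-8, 7))*150 = 75 + (50/2 - 31/7)*150 = 75 + (50*(½) - 31*⅐)*150 = 75 + (25 - 31/7)*150 = 75 + (144/7)*150 = 75 + 21600/7 = 22125/7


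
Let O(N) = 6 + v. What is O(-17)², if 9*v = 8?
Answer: 3844/81 ≈ 47.457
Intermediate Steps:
v = 8/9 (v = (⅑)*8 = 8/9 ≈ 0.88889)
O(N) = 62/9 (O(N) = 6 + 8/9 = 62/9)
O(-17)² = (62/9)² = 3844/81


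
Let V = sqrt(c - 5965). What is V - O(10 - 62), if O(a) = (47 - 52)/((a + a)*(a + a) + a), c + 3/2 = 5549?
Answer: 5/10764 + I*sqrt(1670)/2 ≈ 0.00046451 + 20.433*I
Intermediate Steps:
c = 11095/2 (c = -3/2 + 5549 = 11095/2 ≈ 5547.5)
V = I*sqrt(1670)/2 (V = sqrt(11095/2 - 5965) = sqrt(-835/2) = I*sqrt(1670)/2 ≈ 20.433*I)
O(a) = -5/(a + 4*a**2) (O(a) = -5/((2*a)*(2*a) + a) = -5/(4*a**2 + a) = -5/(a + 4*a**2))
V - O(10 - 62) = I*sqrt(1670)/2 - (-5)/((10 - 62)*(1 + 4*(10 - 62))) = I*sqrt(1670)/2 - (-5)/((-52)*(1 + 4*(-52))) = I*sqrt(1670)/2 - (-5)*(-1)/(52*(1 - 208)) = I*sqrt(1670)/2 - (-5)*(-1)/(52*(-207)) = I*sqrt(1670)/2 - (-5)*(-1)*(-1)/(52*207) = I*sqrt(1670)/2 - 1*(-5/10764) = I*sqrt(1670)/2 + 5/10764 = 5/10764 + I*sqrt(1670)/2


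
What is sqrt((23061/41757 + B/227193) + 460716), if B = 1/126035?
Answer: 2*sqrt(18296251349821750525719478797797070)/398560400719845 ≈ 678.76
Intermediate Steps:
B = 1/126035 ≈ 7.9343e-6
sqrt((23061/41757 + B/227193) + 460716) = sqrt((23061/41757 + (1/126035)/227193) + 460716) = sqrt((23061*(1/41757) + (1/126035)*(1/227193)) + 460716) = sqrt((7687/13919 + 1/28634269755) + 460716) = sqrt(220111631620604/398560400719845 + 460716) = sqrt(183623373689675729624/398560400719845) = 2*sqrt(18296251349821750525719478797797070)/398560400719845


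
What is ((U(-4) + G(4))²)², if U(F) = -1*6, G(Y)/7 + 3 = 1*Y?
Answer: 1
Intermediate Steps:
G(Y) = -21 + 7*Y (G(Y) = -21 + 7*(1*Y) = -21 + 7*Y)
U(F) = -6
((U(-4) + G(4))²)² = ((-6 + (-21 + 7*4))²)² = ((-6 + (-21 + 28))²)² = ((-6 + 7)²)² = (1²)² = 1² = 1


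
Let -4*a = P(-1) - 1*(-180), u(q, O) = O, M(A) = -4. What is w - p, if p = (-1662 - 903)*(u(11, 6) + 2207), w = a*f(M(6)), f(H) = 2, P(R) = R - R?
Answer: 5676255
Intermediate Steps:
P(R) = 0
a = -45 (a = -(0 - 1*(-180))/4 = -(0 + 180)/4 = -¼*180 = -45)
w = -90 (w = -45*2 = -90)
p = -5676345 (p = (-1662 - 903)*(6 + 2207) = -2565*2213 = -5676345)
w - p = -90 - 1*(-5676345) = -90 + 5676345 = 5676255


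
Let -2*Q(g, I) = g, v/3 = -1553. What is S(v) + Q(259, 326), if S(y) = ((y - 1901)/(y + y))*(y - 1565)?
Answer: -42036121/9318 ≈ -4511.3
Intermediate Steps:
v = -4659 (v = 3*(-1553) = -4659)
Q(g, I) = -g/2
S(y) = (-1901 + y)*(-1565 + y)/(2*y) (S(y) = ((-1901 + y)/((2*y)))*(-1565 + y) = ((-1901 + y)*(1/(2*y)))*(-1565 + y) = ((-1901 + y)/(2*y))*(-1565 + y) = (-1901 + y)*(-1565 + y)/(2*y))
S(v) + Q(259, 326) = (½)*(2975065 - 4659*(-3466 - 4659))/(-4659) - ½*259 = (½)*(-1/4659)*(2975065 - 4659*(-8125)) - 259/2 = (½)*(-1/4659)*(2975065 + 37854375) - 259/2 = (½)*(-1/4659)*40829440 - 259/2 = -20414720/4659 - 259/2 = -42036121/9318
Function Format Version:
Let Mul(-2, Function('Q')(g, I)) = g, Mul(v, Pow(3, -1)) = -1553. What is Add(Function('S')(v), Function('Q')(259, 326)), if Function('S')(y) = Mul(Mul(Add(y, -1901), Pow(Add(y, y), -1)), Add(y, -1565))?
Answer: Rational(-42036121, 9318) ≈ -4511.3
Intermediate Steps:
v = -4659 (v = Mul(3, -1553) = -4659)
Function('Q')(g, I) = Mul(Rational(-1, 2), g)
Function('S')(y) = Mul(Rational(1, 2), Pow(y, -1), Add(-1901, y), Add(-1565, y)) (Function('S')(y) = Mul(Mul(Add(-1901, y), Pow(Mul(2, y), -1)), Add(-1565, y)) = Mul(Mul(Add(-1901, y), Mul(Rational(1, 2), Pow(y, -1))), Add(-1565, y)) = Mul(Mul(Rational(1, 2), Pow(y, -1), Add(-1901, y)), Add(-1565, y)) = Mul(Rational(1, 2), Pow(y, -1), Add(-1901, y), Add(-1565, y)))
Add(Function('S')(v), Function('Q')(259, 326)) = Add(Mul(Rational(1, 2), Pow(-4659, -1), Add(2975065, Mul(-4659, Add(-3466, -4659)))), Mul(Rational(-1, 2), 259)) = Add(Mul(Rational(1, 2), Rational(-1, 4659), Add(2975065, Mul(-4659, -8125))), Rational(-259, 2)) = Add(Mul(Rational(1, 2), Rational(-1, 4659), Add(2975065, 37854375)), Rational(-259, 2)) = Add(Mul(Rational(1, 2), Rational(-1, 4659), 40829440), Rational(-259, 2)) = Add(Rational(-20414720, 4659), Rational(-259, 2)) = Rational(-42036121, 9318)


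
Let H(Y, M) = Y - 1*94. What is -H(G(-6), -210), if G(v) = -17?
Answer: 111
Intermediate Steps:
H(Y, M) = -94 + Y (H(Y, M) = Y - 94 = -94 + Y)
-H(G(-6), -210) = -(-94 - 17) = -1*(-111) = 111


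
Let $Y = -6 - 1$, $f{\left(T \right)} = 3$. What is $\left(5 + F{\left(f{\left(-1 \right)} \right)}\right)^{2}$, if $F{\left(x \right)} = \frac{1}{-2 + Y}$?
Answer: $\frac{1936}{81} \approx 23.901$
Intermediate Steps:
$Y = -7$
$F{\left(x \right)} = - \frac{1}{9}$ ($F{\left(x \right)} = \frac{1}{-2 - 7} = \frac{1}{-9} = - \frac{1}{9}$)
$\left(5 + F{\left(f{\left(-1 \right)} \right)}\right)^{2} = \left(5 - \frac{1}{9}\right)^{2} = \left(\frac{44}{9}\right)^{2} = \frac{1936}{81}$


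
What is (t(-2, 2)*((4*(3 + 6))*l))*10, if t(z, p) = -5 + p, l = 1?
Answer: -1080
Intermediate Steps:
(t(-2, 2)*((4*(3 + 6))*l))*10 = ((-5 + 2)*((4*(3 + 6))*1))*10 = -3*4*9*10 = -108*10 = -1080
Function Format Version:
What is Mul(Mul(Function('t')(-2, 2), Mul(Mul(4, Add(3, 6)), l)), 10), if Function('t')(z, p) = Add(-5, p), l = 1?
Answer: -1080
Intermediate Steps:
Mul(Mul(Function('t')(-2, 2), Mul(Mul(4, Add(3, 6)), l)), 10) = Mul(Mul(Add(-5, 2), Mul(Mul(4, Add(3, 6)), 1)), 10) = Mul(Mul(-3, Mul(Mul(4, 9), 1)), 10) = Mul(Mul(-3, Mul(36, 1)), 10) = Mul(Mul(-3, 36), 10) = Mul(-108, 10) = -1080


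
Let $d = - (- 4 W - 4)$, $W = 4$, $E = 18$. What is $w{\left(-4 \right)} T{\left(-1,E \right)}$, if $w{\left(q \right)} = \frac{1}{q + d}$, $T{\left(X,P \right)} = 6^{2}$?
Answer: $\frac{9}{4} \approx 2.25$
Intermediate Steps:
$T{\left(X,P \right)} = 36$
$d = 20$ ($d = - (\left(-4\right) 4 - 4) = - (-16 - 4) = \left(-1\right) \left(-20\right) = 20$)
$w{\left(q \right)} = \frac{1}{20 + q}$ ($w{\left(q \right)} = \frac{1}{q + 20} = \frac{1}{20 + q}$)
$w{\left(-4 \right)} T{\left(-1,E \right)} = \frac{1}{20 - 4} \cdot 36 = \frac{1}{16} \cdot 36 = \frac{9}{4}$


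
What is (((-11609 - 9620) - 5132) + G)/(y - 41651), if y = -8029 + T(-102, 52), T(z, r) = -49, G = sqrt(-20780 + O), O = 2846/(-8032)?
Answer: 26361/49729 - I*sqrt(20946929653)/49927916 ≈ 0.53009 - 0.0028988*I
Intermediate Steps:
O = -1423/4016 (O = 2846*(-1/8032) = -1423/4016 ≈ -0.35433)
G = I*sqrt(20946929653)/1004 (G = sqrt(-20780 - 1423/4016) = sqrt(-83453903/4016) = I*sqrt(20946929653)/1004 ≈ 144.15*I)
y = -8078 (y = -8029 - 49 = -8078)
(((-11609 - 9620) - 5132) + G)/(y - 41651) = (((-11609 - 9620) - 5132) + I*sqrt(20946929653)/1004)/(-8078 - 41651) = ((-21229 - 5132) + I*sqrt(20946929653)/1004)/(-49729) = (-26361 + I*sqrt(20946929653)/1004)*(-1/49729) = 26361/49729 - I*sqrt(20946929653)/49927916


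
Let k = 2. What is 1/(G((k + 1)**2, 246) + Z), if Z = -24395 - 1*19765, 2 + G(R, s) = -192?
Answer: -1/44354 ≈ -2.2546e-5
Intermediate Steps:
G(R, s) = -194 (G(R, s) = -2 - 192 = -194)
Z = -44160 (Z = -24395 - 19765 = -44160)
1/(G((k + 1)**2, 246) + Z) = 1/(-194 - 44160) = 1/(-44354) = -1/44354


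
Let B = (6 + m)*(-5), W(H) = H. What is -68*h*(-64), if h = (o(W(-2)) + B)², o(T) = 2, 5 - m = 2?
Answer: 8046848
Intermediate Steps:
m = 3 (m = 5 - 1*2 = 5 - 2 = 3)
B = -45 (B = (6 + 3)*(-5) = 9*(-5) = -45)
h = 1849 (h = (2 - 45)² = (-43)² = 1849)
-68*h*(-64) = -68*1849*(-64) = -125732*(-64) = 8046848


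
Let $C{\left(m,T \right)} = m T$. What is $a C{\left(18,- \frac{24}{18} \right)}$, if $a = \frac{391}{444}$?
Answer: $- \frac{782}{37} \approx -21.135$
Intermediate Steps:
$a = \frac{391}{444}$ ($a = 391 \cdot \frac{1}{444} = \frac{391}{444} \approx 0.88063$)
$C{\left(m,T \right)} = T m$
$a C{\left(18,- \frac{24}{18} \right)} = \frac{391 - \frac{24}{18} \cdot 18}{444} = \frac{391 \left(-24\right) \frac{1}{18} \cdot 18}{444} = \frac{391 \left(\left(- \frac{4}{3}\right) 18\right)}{444} = \frac{391}{444} \left(-24\right) = - \frac{782}{37}$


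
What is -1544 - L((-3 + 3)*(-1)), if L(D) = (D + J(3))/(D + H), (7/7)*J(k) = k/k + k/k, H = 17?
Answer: -26250/17 ≈ -1544.1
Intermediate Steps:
J(k) = 2 (J(k) = k/k + k/k = 1 + 1 = 2)
L(D) = (2 + D)/(17 + D) (L(D) = (D + 2)/(D + 17) = (2 + D)/(17 + D))
-1544 - L((-3 + 3)*(-1)) = -1544 - (2 + (-3 + 3)*(-1))/(17 + (-3 + 3)*(-1)) = -1544 - (2 + 0*(-1))/(17 + 0*(-1)) = -1544 - (2 + 0)/(17 + 0) = -1544 - 2/17 = -26250/17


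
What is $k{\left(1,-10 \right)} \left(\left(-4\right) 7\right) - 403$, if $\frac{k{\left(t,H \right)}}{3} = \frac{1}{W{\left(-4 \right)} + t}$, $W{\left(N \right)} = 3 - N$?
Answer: $- \frac{827}{2} \approx -413.5$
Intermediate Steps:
$k{\left(t,H \right)} = \frac{3}{7 + t}$ ($k{\left(t,H \right)} = \frac{3}{\left(3 - -4\right) + t} = \frac{3}{\left(3 + 4\right) + t} = \frac{3}{7 + t}$)
$k{\left(1,-10 \right)} \left(\left(-4\right) 7\right) - 403 = \frac{3}{7 + 1} \left(\left(-4\right) 7\right) - 403 = \frac{3}{8} \left(-28\right) - 403 = - \frac{21}{2} - 403 = - \frac{827}{2}$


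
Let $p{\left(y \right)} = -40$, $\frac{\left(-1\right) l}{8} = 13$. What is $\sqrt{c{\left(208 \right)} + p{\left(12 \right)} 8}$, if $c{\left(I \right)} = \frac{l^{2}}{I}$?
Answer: $2 i \sqrt{67} \approx 16.371 i$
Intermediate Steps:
$l = -104$ ($l = \left(-8\right) 13 = -104$)
$c{\left(I \right)} = \frac{10816}{I}$ ($c{\left(I \right)} = \frac{\left(-104\right)^{2}}{I} = \frac{10816}{I}$)
$\sqrt{c{\left(208 \right)} + p{\left(12 \right)} 8} = \sqrt{\frac{10816}{208} - 320} = \sqrt{10816 \cdot \frac{1}{208} - 320} = \sqrt{52 - 320} = \sqrt{-268} = 2 i \sqrt{67}$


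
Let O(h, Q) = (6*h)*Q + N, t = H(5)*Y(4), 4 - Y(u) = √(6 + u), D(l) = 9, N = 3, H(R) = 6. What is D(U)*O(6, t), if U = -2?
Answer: 7803 - 1944*√10 ≈ 1655.5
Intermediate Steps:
Y(u) = 4 - √(6 + u)
t = 24 - 6*√10 (t = 6*(4 - √(6 + 4)) = 6*(4 - √10) = 24 - 6*√10 ≈ 5.0263)
O(h, Q) = 3 + 6*Q*h (O(h, Q) = (6*h)*Q + 3 = 6*Q*h + 3 = 3 + 6*Q*h)
D(U)*O(6, t) = 9*(3 + 6*(24 - 6*√10)*6) = 9*(3 + (864 - 216*√10)) = 9*(867 - 216*√10) = 7803 - 1944*√10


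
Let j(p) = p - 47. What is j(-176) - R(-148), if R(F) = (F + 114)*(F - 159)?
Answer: -10661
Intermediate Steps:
j(p) = -47 + p
R(F) = (-159 + F)*(114 + F) (R(F) = (114 + F)*(-159 + F) = (-159 + F)*(114 + F))
j(-176) - R(-148) = (-47 - 176) - (-18126 + (-148)**2 - 45*(-148)) = -223 - (-18126 + 21904 + 6660) = -223 - 1*10438 = -223 - 10438 = -10661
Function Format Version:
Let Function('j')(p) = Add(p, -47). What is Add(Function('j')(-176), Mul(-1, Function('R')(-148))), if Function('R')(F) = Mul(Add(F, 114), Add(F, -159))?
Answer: -10661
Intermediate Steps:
Function('j')(p) = Add(-47, p)
Function('R')(F) = Mul(Add(-159, F), Add(114, F)) (Function('R')(F) = Mul(Add(114, F), Add(-159, F)) = Mul(Add(-159, F), Add(114, F)))
Add(Function('j')(-176), Mul(-1, Function('R')(-148))) = Add(Add(-47, -176), Mul(-1, Add(-18126, Pow(-148, 2), Mul(-45, -148)))) = Add(-223, Mul(-1, Add(-18126, 21904, 6660))) = Add(-223, Mul(-1, 10438)) = Add(-223, -10438) = -10661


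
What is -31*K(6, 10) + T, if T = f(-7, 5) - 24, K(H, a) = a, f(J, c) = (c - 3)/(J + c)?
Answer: -335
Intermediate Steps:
f(J, c) = (-3 + c)/(J + c)
T = -25 (T = (-3 + 5)/(-7 + 5) - 24 = 2/(-2) - 24 = -½*2 - 24 = -1 - 24 = -25)
-31*K(6, 10) + T = -31*10 - 25 = -310 - 25 = -335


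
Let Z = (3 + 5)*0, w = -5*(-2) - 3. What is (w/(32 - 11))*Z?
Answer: 0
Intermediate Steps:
w = 7 (w = 10 - 3 = 7)
Z = 0 (Z = 8*0 = 0)
(w/(32 - 11))*Z = (7/(32 - 11))*0 = (7/21)*0 = (7*(1/21))*0 = (⅓)*0 = 0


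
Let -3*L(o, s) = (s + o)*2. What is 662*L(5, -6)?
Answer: 1324/3 ≈ 441.33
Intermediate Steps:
L(o, s) = -2*o/3 - 2*s/3 (L(o, s) = -(s + o)*2/3 = -(o + s)*2/3 = -(2*o + 2*s)/3 = -2*o/3 - 2*s/3)
662*L(5, -6) = 662*(-⅔*5 - ⅔*(-6)) = 662*(-10/3 + 4) = 662*(⅔) = 1324/3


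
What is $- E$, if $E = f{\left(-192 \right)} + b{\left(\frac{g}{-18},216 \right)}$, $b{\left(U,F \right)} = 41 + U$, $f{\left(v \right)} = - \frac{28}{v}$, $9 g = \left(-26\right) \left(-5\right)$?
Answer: $- \frac{52285}{1296} \approx -40.343$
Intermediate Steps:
$g = \frac{130}{9}$ ($g = \frac{\left(-26\right) \left(-5\right)}{9} = \frac{1}{9} \cdot 130 = \frac{130}{9} \approx 14.444$)
$E = \frac{52285}{1296}$ ($E = - \frac{28}{-192} + \left(41 + \frac{130}{9 \left(-18\right)}\right) = \left(-28\right) \left(- \frac{1}{192}\right) + \left(41 + \frac{130}{9} \left(- \frac{1}{18}\right)\right) = \frac{7}{48} + \left(41 - \frac{65}{81}\right) = \frac{7}{48} + \frac{3256}{81} = \frac{52285}{1296} \approx 40.343$)
$- E = \left(-1\right) \frac{52285}{1296} = - \frac{52285}{1296}$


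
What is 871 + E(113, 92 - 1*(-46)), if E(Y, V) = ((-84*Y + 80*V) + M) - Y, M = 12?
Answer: 2318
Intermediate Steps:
E(Y, V) = 12 - 85*Y + 80*V (E(Y, V) = ((-84*Y + 80*V) + 12) - Y = (12 - 84*Y + 80*V) - Y = 12 - 85*Y + 80*V)
871 + E(113, 92 - 1*(-46)) = 871 + (12 - 85*113 + 80*(92 - 1*(-46))) = 871 + (12 - 9605 + 80*(92 + 46)) = 871 + (12 - 9605 + 80*138) = 871 + (12 - 9605 + 11040) = 871 + 1447 = 2318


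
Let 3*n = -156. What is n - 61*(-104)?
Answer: 6292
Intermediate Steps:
n = -52 (n = (⅓)*(-156) = -52)
n - 61*(-104) = -52 - 61*(-104) = -52 + 6344 = 6292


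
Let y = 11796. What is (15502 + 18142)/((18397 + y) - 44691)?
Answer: -16822/7249 ≈ -2.3206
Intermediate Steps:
(15502 + 18142)/((18397 + y) - 44691) = (15502 + 18142)/((18397 + 11796) - 44691) = 33644/(30193 - 44691) = 33644/(-14498) = 33644*(-1/14498) = -16822/7249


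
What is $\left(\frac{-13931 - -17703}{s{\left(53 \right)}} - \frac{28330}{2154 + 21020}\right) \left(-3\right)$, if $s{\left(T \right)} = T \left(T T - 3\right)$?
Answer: $\frac{134535933}{37460771} \approx 3.5914$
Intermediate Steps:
$s{\left(T \right)} = T \left(-3 + T^{2}\right)$ ($s{\left(T \right)} = T \left(T^{2} - 3\right) = T \left(-3 + T^{2}\right)$)
$\left(\frac{-13931 - -17703}{s{\left(53 \right)}} - \frac{28330}{2154 + 21020}\right) \left(-3\right) = \left(\frac{-13931 - -17703}{53 \left(-3 + 53^{2}\right)} - \frac{28330}{2154 + 21020}\right) \left(-3\right) = \left(\frac{-13931 + 17703}{53 \left(-3 + 2809\right)} - \frac{28330}{23174}\right) \left(-3\right) = \left(\frac{3772}{53 \cdot 2806} - \frac{14165}{11587}\right) \left(-3\right) = \left(\frac{3772}{148718} - \frac{14165}{11587}\right) \left(-3\right) = \left(3772 \cdot \frac{1}{148718} - \frac{14165}{11587}\right) \left(-3\right) = \left(\frac{82}{3233} - \frac{14165}{11587}\right) \left(-3\right) = \left(- \frac{44845311}{37460771}\right) \left(-3\right) = \frac{134535933}{37460771}$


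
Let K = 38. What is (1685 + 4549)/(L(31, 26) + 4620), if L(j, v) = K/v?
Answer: 81042/60079 ≈ 1.3489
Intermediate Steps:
L(j, v) = 38/v
(1685 + 4549)/(L(31, 26) + 4620) = (1685 + 4549)/(38/26 + 4620) = 6234/(38*(1/26) + 4620) = 6234/(19/13 + 4620) = 6234/(60079/13) = 6234*(13/60079) = 81042/60079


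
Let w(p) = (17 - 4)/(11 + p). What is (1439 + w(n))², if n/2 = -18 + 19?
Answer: 2073600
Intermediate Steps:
n = 2 (n = 2*(-18 + 19) = 2*1 = 2)
w(p) = 13/(11 + p)
(1439 + w(n))² = (1439 + 13/(11 + 2))² = (1439 + 13/13)² = (1439 + 13*(1/13))² = (1439 + 1)² = 1440² = 2073600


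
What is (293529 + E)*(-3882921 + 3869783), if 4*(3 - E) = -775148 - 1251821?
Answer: -21028006193/2 ≈ -1.0514e+10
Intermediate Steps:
E = 2026981/4 (E = 3 - (-775148 - 1251821)/4 = 3 - ¼*(-2026969) = 3 + 2026969/4 = 2026981/4 ≈ 5.0675e+5)
(293529 + E)*(-3882921 + 3869783) = (293529 + 2026981/4)*(-3882921 + 3869783) = (3201097/4)*(-13138) = -21028006193/2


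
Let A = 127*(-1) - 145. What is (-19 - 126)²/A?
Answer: -21025/272 ≈ -77.298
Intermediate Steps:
A = -272 (A = -127 - 145 = -272)
(-19 - 126)²/A = (-19 - 126)²/(-272) = (-145)²*(-1/272) = 21025*(-1/272) = -21025/272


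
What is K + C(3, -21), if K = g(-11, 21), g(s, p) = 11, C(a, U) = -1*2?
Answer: 9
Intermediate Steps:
C(a, U) = -2
K = 11
K + C(3, -21) = 11 - 2 = 9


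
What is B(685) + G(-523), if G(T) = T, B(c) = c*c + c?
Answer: 469387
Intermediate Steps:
B(c) = c + c² (B(c) = c² + c = c + c²)
B(685) + G(-523) = 685*(1 + 685) - 523 = 685*686 - 523 = 469910 - 523 = 469387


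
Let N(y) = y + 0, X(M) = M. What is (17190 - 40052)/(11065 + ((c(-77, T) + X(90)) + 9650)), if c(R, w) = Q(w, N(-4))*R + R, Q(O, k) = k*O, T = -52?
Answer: -11431/2356 ≈ -4.8519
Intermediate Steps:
N(y) = y
Q(O, k) = O*k
c(R, w) = R - 4*R*w (c(R, w) = (w*(-4))*R + R = (-4*w)*R + R = -4*R*w + R = R - 4*R*w)
(17190 - 40052)/(11065 + ((c(-77, T) + X(90)) + 9650)) = (17190 - 40052)/(11065 + ((-77*(1 - 4*(-52)) + 90) + 9650)) = -22862/(11065 + ((-77*(1 + 208) + 90) + 9650)) = -22862/(11065 + ((-77*209 + 90) + 9650)) = -22862/(11065 + ((-16093 + 90) + 9650)) = -22862/(11065 + (-16003 + 9650)) = -22862/(11065 - 6353) = -22862/4712 = -22862*1/4712 = -11431/2356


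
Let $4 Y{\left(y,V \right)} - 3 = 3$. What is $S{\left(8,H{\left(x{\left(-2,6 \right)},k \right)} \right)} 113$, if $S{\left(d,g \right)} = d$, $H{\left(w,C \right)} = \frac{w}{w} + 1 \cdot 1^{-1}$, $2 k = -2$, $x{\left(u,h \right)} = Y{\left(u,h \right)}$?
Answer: $904$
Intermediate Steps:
$Y{\left(y,V \right)} = \frac{3}{2}$ ($Y{\left(y,V \right)} = \frac{3}{4} + \frac{1}{4} \cdot 3 = \frac{3}{4} + \frac{3}{4} = \frac{3}{2}$)
$x{\left(u,h \right)} = \frac{3}{2}$
$k = -1$ ($k = \frac{1}{2} \left(-2\right) = -1$)
$H{\left(w,C \right)} = 2$ ($H{\left(w,C \right)} = 1 + 1 \cdot 1 = 1 + 1 = 2$)
$S{\left(8,H{\left(x{\left(-2,6 \right)},k \right)} \right)} 113 = 8 \cdot 113 = 904$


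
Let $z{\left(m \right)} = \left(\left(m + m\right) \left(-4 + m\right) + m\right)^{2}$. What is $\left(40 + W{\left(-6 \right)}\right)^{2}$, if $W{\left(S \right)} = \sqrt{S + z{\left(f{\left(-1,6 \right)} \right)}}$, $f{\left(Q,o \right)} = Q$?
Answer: $1675 + 400 \sqrt{3} \approx 2367.8$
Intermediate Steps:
$z{\left(m \right)} = \left(m + 2 m \left(-4 + m\right)\right)^{2}$ ($z{\left(m \right)} = \left(2 m \left(-4 + m\right) + m\right)^{2} = \left(m + 2 m \left(-4 + m\right)\right)^{2}$)
$W{\left(S \right)} = \sqrt{81 + S}$ ($W{\left(S \right)} = \sqrt{S + \left(-1\right)^{2} \left(-7 + 2 \left(-1\right)\right)^{2}} = \sqrt{S + 1 \left(-7 - 2\right)^{2}} = \sqrt{S + 1 \left(-9\right)^{2}} = \sqrt{S + 1 \cdot 81} = \sqrt{S + 81} = \sqrt{81 + S}$)
$\left(40 + W{\left(-6 \right)}\right)^{2} = \left(40 + \sqrt{81 - 6}\right)^{2} = \left(40 + \sqrt{75}\right)^{2} = \left(40 + 5 \sqrt{3}\right)^{2}$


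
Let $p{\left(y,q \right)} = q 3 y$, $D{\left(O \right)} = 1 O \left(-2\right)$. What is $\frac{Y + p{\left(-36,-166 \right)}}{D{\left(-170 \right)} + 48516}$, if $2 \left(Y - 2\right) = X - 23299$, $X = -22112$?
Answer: $- \frac{9551}{97712} \approx -0.097746$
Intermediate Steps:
$D{\left(O \right)} = - 2 O$ ($D{\left(O \right)} = O \left(-2\right) = - 2 O$)
$p{\left(y,q \right)} = 3 q y$
$Y = - \frac{45407}{2}$ ($Y = 2 + \frac{-22112 - 23299}{2} = 2 + \frac{1}{2} \left(-45411\right) = 2 - \frac{45411}{2} = - \frac{45407}{2} \approx -22704.0$)
$\frac{Y + p{\left(-36,-166 \right)}}{D{\left(-170 \right)} + 48516} = \frac{- \frac{45407}{2} + 3 \left(-166\right) \left(-36\right)}{\left(-2\right) \left(-170\right) + 48516} = \frac{- \frac{45407}{2} + 17928}{340 + 48516} = - \frac{9551}{2 \cdot 48856} = \left(- \frac{9551}{2}\right) \frac{1}{48856} = - \frac{9551}{97712}$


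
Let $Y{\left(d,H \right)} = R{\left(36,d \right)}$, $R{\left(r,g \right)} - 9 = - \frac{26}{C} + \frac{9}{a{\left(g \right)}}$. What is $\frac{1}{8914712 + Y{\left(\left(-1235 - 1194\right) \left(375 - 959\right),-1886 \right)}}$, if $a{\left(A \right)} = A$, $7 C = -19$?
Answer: $\frac{26952184}{240271458874387} \approx 1.1217 \cdot 10^{-7}$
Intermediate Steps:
$C = - \frac{19}{7}$ ($C = \frac{1}{7} \left(-19\right) = - \frac{19}{7} \approx -2.7143$)
$R{\left(r,g \right)} = \frac{353}{19} + \frac{9}{g}$ ($R{\left(r,g \right)} = 9 + \left(- \frac{26}{- \frac{19}{7}} + \frac{9}{g}\right) = 9 + \left(\left(-26\right) \left(- \frac{7}{19}\right) + \frac{9}{g}\right) = 9 + \left(\frac{182}{19} + \frac{9}{g}\right) = \frac{353}{19} + \frac{9}{g}$)
$Y{\left(d,H \right)} = \frac{353}{19} + \frac{9}{d}$
$\frac{1}{8914712 + Y{\left(\left(-1235 - 1194\right) \left(375 - 959\right),-1886 \right)}} = \frac{1}{8914712 + \left(\frac{353}{19} + \frac{9}{\left(-1235 - 1194\right) \left(375 - 959\right)}\right)} = \frac{1}{8914712 + \left(\frac{353}{19} + \frac{9}{\left(-2429\right) \left(-584\right)}\right)} = \frac{1}{8914712 + \left(\frac{353}{19} + \frac{9}{1418536}\right)} = \frac{1}{8914712 + \frac{500743379}{26952184}} = \frac{1}{\frac{240271458874387}{26952184}} = \frac{26952184}{240271458874387}$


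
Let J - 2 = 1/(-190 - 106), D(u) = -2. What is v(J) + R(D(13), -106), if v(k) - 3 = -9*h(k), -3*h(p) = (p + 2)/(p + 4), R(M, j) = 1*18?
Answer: 40824/1775 ≈ 22.999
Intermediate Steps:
R(M, j) = 18
J = 591/296 (J = 2 + 1/(-190 - 106) = 2 + 1/(-296) = 2 - 1/296 = 591/296 ≈ 1.9966)
h(p) = -(2 + p)/(3*(4 + p)) (h(p) = -(p + 2)/(3*(p + 4)) = -(2 + p)/(3*(4 + p)))
v(k) = 3 - 3*(-2 - k)/(4 + k)
v(J) + R(D(13), -106) = 6*(3 + 591/296)/(4 + 591/296) + 18 = 6*(1479/296)/(1775/296) + 18 = 6*(296/1775)*(1479/296) + 18 = 8874/1775 + 18 = 40824/1775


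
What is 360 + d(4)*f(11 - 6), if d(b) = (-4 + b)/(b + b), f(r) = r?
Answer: 360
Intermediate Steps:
d(b) = (-4 + b)/(2*b) (d(b) = (-4 + b)/((2*b)) = (-4 + b)*(1/(2*b)) = (-4 + b)/(2*b))
360 + d(4)*f(11 - 6) = 360 + ((1/2)*(-4 + 4)/4)*(11 - 6) = 360 + ((1/2)*(1/4)*0)*5 = 360 + 0*5 = 360 + 0 = 360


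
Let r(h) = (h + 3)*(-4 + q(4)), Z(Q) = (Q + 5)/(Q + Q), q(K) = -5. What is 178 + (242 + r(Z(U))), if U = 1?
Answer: 366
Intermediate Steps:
Z(Q) = (5 + Q)/(2*Q) (Z(Q) = (5 + Q)/((2*Q)) = (5 + Q)*(1/(2*Q)) = (5 + Q)/(2*Q))
r(h) = -27 - 9*h (r(h) = (h + 3)*(-4 - 5) = (3 + h)*(-9) = -27 - 9*h)
178 + (242 + r(Z(U))) = 178 + (242 + (-27 - 9*(5 + 1)/(2*1))) = 178 + (242 + (-27 - 9*6/2)) = 178 + (242 + (-27 - 9*3)) = 178 + (242 + (-27 - 27)) = 178 + (242 - 54) = 178 + 188 = 366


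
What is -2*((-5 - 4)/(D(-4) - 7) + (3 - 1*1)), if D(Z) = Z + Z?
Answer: -26/5 ≈ -5.2000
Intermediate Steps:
D(Z) = 2*Z
-2*((-5 - 4)/(D(-4) - 7) + (3 - 1*1)) = -2*((-5 - 4)/(2*(-4) - 7) + (3 - 1*1)) = -2*(-9/(-8 - 7) + (3 - 1)) = -2*(-9/(-15) + 2) = -2*(-9*(-1/15) + 2) = -2*(⅗ + 2) = -2*13/5 = -26/5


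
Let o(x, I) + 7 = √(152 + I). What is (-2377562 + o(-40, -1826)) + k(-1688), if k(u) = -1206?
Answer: -2378775 + 3*I*√186 ≈ -2.3788e+6 + 40.915*I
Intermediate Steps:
o(x, I) = -7 + √(152 + I)
(-2377562 + o(-40, -1826)) + k(-1688) = (-2377562 + (-7 + √(152 - 1826))) - 1206 = (-2377562 + (-7 + √(-1674))) - 1206 = (-2377562 + (-7 + 3*I*√186)) - 1206 = (-2377569 + 3*I*√186) - 1206 = -2378775 + 3*I*√186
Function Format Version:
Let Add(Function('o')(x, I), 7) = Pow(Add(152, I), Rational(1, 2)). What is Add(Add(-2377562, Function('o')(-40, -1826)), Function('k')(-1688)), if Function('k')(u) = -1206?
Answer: Add(-2378775, Mul(3, I, Pow(186, Rational(1, 2)))) ≈ Add(-2.3788e+6, Mul(40.915, I))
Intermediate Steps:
Function('o')(x, I) = Add(-7, Pow(Add(152, I), Rational(1, 2)))
Add(Add(-2377562, Function('o')(-40, -1826)), Function('k')(-1688)) = Add(Add(-2377562, Add(-7, Pow(Add(152, -1826), Rational(1, 2)))), -1206) = Add(Add(-2377562, Add(-7, Pow(-1674, Rational(1, 2)))), -1206) = Add(Add(-2377562, Add(-7, Mul(3, I, Pow(186, Rational(1, 2))))), -1206) = Add(Add(-2377569, Mul(3, I, Pow(186, Rational(1, 2)))), -1206) = Add(-2378775, Mul(3, I, Pow(186, Rational(1, 2))))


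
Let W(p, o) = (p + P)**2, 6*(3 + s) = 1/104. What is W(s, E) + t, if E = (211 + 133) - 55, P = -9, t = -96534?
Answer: -37531967615/389376 ≈ -96390.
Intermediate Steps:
E = 289 (E = 344 - 55 = 289)
s = -1871/624 (s = -3 + (1/6)/104 = -3 + (1/6)*(1/104) = -3 + 1/624 = -1871/624 ≈ -2.9984)
W(p, o) = (-9 + p)**2 (W(p, o) = (p - 9)**2 = (-9 + p)**2)
W(s, E) + t = (-9 - 1871/624)**2 - 96534 = (-7487/624)**2 - 96534 = 56055169/389376 - 96534 = -37531967615/389376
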